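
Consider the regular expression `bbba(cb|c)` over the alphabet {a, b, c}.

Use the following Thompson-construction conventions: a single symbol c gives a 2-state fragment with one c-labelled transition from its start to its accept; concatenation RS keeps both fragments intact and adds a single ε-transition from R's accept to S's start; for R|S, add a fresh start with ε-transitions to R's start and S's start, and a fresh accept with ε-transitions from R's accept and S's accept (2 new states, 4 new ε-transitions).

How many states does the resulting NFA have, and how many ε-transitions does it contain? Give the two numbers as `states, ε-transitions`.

Bottom-up over the parse tree:
Each of the 7 symbol leaves contributes 2 states and 0 ε-transitions.
  cb = 4 states, 1 ε-transition
  cb|c = 8 states, 5 ε-transitions
  bbba(cb|c) = 16 states, 9 ε-transitions

16, 9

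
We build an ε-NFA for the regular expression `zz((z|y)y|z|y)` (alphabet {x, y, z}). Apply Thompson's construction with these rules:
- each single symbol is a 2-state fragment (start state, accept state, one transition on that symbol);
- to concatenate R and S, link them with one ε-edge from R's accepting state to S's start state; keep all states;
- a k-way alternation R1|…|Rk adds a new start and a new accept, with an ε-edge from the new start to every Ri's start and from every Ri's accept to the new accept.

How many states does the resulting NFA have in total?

Bottom-up over the parse tree:
Each of the 7 symbol leaves contributes a 2-state fragment.
  z|y → 6 states
  (z|y)y → 8 states
  (z|y)y|z|y → 14 states
  zz((z|y)y|z|y) → 18 states

18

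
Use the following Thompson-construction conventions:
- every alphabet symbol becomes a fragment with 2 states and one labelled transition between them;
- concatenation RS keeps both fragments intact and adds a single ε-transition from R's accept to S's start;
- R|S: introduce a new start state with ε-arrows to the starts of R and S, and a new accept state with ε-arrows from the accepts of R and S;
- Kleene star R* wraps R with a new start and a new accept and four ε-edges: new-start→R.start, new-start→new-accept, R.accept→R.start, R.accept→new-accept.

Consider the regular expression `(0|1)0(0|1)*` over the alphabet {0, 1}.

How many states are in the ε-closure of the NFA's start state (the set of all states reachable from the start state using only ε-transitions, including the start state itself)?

Let C(F) = |ε-closure(F.start)| within fragment F, and note whether F accepts ε. Symbol fragments have C = 1 and do not accept ε. Then:
  0|1 : |closure| = 1 + 1 + 1 = 3 (the new accept is not ε-reachable since no branch accepts ε)
  0|1 : |closure| = 1 + 1 + 1 = 3 (the new accept is not ε-reachable since no branch accepts ε)
  (0|1)* : |closure| = 1 (new start) + 3 (body) + 1 (new accept) = 5
  (0|1)0(0|1)* : |closure| equals the left operand's closure size = 3 (its accept is not ε-reachable, so the closure stops there)

3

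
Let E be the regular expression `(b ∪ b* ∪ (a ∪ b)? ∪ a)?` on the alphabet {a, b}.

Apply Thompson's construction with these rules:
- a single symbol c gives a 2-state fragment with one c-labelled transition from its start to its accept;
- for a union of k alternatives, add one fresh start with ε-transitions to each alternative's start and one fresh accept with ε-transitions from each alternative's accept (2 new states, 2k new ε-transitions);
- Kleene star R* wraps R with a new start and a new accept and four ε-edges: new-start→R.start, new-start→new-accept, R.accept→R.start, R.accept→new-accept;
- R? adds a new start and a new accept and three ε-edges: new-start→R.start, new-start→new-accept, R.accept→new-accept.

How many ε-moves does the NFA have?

Per subexpression:
Each of the 5 symbol leaves contributes 0 ε-transitions.
  b* : 4 ε-transitions
  a ∪ b : 4 ε-transitions
  (a ∪ b)? : 7 ε-transitions
  b ∪ b* ∪ (a ∪ b)? ∪ a : 19 ε-transitions
  (b ∪ b* ∪ (a ∪ b)? ∪ a)? : 22 ε-transitions

22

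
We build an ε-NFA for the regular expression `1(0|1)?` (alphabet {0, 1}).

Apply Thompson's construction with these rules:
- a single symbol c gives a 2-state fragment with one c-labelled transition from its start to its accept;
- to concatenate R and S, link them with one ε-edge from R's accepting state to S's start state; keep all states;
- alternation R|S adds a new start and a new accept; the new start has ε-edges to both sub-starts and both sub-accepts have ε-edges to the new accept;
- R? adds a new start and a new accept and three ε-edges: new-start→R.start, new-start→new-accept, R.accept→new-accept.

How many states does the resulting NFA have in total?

10

Bottom-up over the parse tree:
Each of the 3 symbol leaves contributes a 2-state fragment.
  0|1 = 6 states
  (0|1)? = 8 states
  1(0|1)? = 10 states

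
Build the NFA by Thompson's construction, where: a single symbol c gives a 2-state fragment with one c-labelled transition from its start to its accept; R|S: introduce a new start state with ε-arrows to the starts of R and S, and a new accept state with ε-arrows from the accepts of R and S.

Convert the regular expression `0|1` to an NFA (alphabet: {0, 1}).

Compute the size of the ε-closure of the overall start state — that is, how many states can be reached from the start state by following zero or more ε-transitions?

3

Work bottom-up. For each fragment F, track |ε-closure(F.start)| and whether F's accept lies in that closure (i.e. whether F accepts ε). A single-symbol fragment has closure size 1 and does not accept ε.
  0|1 — new start ε-reaches every alternative's start; none of them accept ε, so the new accept is not reached: |ε-closure| = 1 + 1 + 1 = 3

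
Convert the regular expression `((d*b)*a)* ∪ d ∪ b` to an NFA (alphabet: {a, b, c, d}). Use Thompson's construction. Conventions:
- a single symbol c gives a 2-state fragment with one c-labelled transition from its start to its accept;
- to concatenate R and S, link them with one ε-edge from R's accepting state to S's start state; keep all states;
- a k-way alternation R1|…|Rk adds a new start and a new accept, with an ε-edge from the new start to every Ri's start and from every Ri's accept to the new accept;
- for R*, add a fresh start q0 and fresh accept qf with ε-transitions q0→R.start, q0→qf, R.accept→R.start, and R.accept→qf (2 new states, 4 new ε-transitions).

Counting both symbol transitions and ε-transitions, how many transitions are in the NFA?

25

By structural recursion:
Each of the 5 symbol leaves contributes 1 transition (1 symbol, 0 ε).
  d* : 5 transitions (1 symbol, 4 ε)
  d*b : 7 transitions (2 symbol, 5 ε)
  (d*b)* : 11 transitions (2 symbol, 9 ε)
  (d*b)*a : 13 transitions (3 symbol, 10 ε)
  ((d*b)*a)* : 17 transitions (3 symbol, 14 ε)
  ((d*b)*a)* ∪ d ∪ b : 25 transitions (5 symbol, 20 ε)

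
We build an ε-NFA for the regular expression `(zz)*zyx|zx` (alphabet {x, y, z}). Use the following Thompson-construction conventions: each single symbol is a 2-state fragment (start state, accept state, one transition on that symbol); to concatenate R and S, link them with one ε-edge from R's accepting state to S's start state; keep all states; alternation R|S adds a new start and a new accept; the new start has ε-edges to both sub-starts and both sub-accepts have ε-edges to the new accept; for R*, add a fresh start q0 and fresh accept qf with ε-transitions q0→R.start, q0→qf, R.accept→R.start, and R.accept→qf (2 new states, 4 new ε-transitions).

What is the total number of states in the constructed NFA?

18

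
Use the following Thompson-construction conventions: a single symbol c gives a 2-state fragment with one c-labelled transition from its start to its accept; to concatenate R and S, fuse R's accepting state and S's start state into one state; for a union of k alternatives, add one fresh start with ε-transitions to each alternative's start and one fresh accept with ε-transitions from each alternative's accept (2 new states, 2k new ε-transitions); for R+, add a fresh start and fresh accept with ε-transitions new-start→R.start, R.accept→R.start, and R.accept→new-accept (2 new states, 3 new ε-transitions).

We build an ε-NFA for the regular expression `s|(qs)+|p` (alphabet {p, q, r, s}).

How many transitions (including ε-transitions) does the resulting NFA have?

13

By structural recursion:
Each of the 4 symbol leaves contributes 1 transition (1 symbol, 0 ε).
  qs = 2 transitions (2 symbol, 0 ε)
  (qs)+ = 5 transitions (2 symbol, 3 ε)
  s|(qs)+|p = 13 transitions (4 symbol, 9 ε)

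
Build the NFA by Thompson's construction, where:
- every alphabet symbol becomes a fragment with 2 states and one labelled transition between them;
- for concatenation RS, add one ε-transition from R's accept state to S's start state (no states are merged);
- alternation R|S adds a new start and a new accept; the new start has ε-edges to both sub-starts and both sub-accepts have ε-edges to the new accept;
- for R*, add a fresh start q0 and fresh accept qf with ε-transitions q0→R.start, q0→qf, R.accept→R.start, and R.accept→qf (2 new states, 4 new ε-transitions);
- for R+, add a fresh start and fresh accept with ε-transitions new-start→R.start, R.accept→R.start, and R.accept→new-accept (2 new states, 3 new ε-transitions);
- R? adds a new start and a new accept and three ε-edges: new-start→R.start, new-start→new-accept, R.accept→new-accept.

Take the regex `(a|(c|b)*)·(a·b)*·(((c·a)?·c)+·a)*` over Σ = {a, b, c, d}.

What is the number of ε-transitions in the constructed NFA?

Per subexpression:
Each of the 9 symbol leaves contributes 0 ε-transitions.
  c|b : 4 ε-transitions
  (c|b)* : 8 ε-transitions
  a|(c|b)* : 12 ε-transitions
  a·b : 1 ε-transition
  (a·b)* : 5 ε-transitions
  c·a : 1 ε-transition
  (c·a)? : 4 ε-transitions
  (c·a)?·c : 5 ε-transitions
  ((c·a)?·c)+ : 8 ε-transitions
  ((c·a)?·c)+·a : 9 ε-transitions
  (((c·a)?·c)+·a)* : 13 ε-transitions
  (a|(c|b)*)·(a·b)*·(((c·a)?·c)+·a)* : 32 ε-transitions

32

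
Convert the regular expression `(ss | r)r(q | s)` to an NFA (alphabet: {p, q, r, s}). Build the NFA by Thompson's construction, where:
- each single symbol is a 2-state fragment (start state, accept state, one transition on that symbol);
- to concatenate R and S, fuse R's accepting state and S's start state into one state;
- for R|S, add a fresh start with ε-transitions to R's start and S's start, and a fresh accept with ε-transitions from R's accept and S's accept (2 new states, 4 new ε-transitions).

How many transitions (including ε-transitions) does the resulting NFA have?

14

Bottom-up over the parse tree:
Each of the 6 symbol leaves contributes 1 transition (1 symbol, 0 ε).
  ss — 2 transitions (2 symbol, 0 ε)
  ss | r — 7 transitions (3 symbol, 4 ε)
  q | s — 6 transitions (2 symbol, 4 ε)
  (ss | r)r(q | s) — 14 transitions (6 symbol, 8 ε)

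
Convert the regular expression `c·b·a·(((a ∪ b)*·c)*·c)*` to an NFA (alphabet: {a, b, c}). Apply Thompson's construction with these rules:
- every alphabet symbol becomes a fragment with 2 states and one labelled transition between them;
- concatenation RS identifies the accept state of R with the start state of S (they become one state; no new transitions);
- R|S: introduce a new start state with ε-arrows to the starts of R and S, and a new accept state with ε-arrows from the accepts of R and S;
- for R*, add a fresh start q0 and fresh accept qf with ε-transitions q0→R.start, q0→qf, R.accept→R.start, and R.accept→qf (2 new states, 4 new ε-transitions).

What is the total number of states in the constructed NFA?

Recursing over subexpressions:
Each of the 7 symbol leaves contributes a 2-state fragment.
  a ∪ b — 6 states
  (a ∪ b)* — 8 states
  (a ∪ b)*·c — 9 states
  ((a ∪ b)*·c)* — 11 states
  ((a ∪ b)*·c)*·c — 12 states
  (((a ∪ b)*·c)*·c)* — 14 states
  c·b·a·(((a ∪ b)*·c)*·c)* — 17 states

17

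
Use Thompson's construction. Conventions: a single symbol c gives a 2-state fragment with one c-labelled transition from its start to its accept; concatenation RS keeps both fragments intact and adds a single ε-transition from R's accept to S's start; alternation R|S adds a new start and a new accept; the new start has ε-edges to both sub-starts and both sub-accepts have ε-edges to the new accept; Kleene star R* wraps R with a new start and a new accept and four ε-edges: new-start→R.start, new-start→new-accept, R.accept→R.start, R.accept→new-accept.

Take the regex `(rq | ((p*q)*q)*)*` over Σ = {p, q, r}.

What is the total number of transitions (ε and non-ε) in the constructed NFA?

28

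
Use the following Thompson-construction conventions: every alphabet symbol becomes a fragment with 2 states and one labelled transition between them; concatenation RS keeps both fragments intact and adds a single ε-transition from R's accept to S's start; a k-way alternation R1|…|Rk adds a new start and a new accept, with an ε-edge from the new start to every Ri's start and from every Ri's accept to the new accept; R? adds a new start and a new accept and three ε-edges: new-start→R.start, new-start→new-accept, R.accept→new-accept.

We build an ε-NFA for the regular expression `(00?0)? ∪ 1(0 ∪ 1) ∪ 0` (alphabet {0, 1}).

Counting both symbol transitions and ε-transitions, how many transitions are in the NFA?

26

Bottom-up over the parse tree:
Each of the 7 symbol leaves contributes 1 transition (1 symbol, 0 ε).
  0? = 4 transitions (1 symbol, 3 ε)
  00?0 = 8 transitions (3 symbol, 5 ε)
  (00?0)? = 11 transitions (3 symbol, 8 ε)
  0 ∪ 1 = 6 transitions (2 symbol, 4 ε)
  1(0 ∪ 1) = 8 transitions (3 symbol, 5 ε)
  (00?0)? ∪ 1(0 ∪ 1) ∪ 0 = 26 transitions (7 symbol, 19 ε)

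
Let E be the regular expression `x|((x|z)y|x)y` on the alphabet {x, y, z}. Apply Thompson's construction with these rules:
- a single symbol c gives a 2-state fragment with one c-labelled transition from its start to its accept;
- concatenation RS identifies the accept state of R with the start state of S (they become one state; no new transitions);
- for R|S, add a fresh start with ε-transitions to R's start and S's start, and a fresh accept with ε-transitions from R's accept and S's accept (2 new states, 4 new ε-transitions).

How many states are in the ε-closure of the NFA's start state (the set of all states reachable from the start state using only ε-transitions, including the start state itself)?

Compute the ε-closure size of each fragment's start state recursively; a symbol fragment's start has no outgoing ε-edge, so its closure is just itself (size 1).
  x|z — new start ε-reaches every alternative's start; none of them accept ε, so the new accept is not reached: C = 1 + 1 + 1 = 3
  (x|z)y — C equals the left operand's closure size = 3 (its accept is not ε-reachable, so the closure stops there)
  (x|z)y|x — C = 1 + 3 + 1 = 5 (the new accept is not ε-reachable since no branch accepts ε)
  ((x|z)y|x)y — C equals the left operand's closure size = 5 (its accept is not ε-reachable, so the closure stops there)
  x|((x|z)y|x)y — C = 1 + 1 + 5 = 7 (the new accept is not ε-reachable since no branch accepts ε)

7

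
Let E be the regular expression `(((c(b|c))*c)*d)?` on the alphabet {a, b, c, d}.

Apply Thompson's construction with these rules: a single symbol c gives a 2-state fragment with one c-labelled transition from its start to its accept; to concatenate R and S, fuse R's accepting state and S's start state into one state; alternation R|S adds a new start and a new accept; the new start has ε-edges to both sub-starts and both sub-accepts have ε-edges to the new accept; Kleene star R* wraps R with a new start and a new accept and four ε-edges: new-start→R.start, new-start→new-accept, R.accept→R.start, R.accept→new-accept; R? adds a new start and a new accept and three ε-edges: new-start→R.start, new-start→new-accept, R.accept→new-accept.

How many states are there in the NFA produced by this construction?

15

Per subexpression:
Each of the 5 symbol leaves contributes a 2-state fragment.
  b|c — 6 states
  c(b|c) — 7 states
  (c(b|c))* — 9 states
  (c(b|c))*c — 10 states
  ((c(b|c))*c)* — 12 states
  ((c(b|c))*c)*d — 13 states
  (((c(b|c))*c)*d)? — 15 states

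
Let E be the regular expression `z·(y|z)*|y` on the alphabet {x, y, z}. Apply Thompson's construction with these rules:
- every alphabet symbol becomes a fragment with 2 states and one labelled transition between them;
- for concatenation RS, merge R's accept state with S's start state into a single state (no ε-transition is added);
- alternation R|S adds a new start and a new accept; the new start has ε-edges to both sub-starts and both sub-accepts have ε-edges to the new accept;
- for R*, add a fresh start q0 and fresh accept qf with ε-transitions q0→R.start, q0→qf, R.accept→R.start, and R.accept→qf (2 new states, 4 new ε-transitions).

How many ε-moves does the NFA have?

12

Building bottom-up:
Each of the 4 symbol leaves contributes 0 ε-transitions.
  y|z → 4 ε-transitions
  (y|z)* → 8 ε-transitions
  z·(y|z)* → 8 ε-transitions
  z·(y|z)*|y → 12 ε-transitions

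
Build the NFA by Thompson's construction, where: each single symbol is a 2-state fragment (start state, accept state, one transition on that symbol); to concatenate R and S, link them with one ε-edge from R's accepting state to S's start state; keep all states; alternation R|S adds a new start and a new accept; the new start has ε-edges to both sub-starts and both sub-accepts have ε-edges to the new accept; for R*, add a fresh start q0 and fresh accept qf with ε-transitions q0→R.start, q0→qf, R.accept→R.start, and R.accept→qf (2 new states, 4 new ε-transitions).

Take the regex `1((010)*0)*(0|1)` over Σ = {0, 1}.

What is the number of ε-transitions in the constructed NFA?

17

Bottom-up over the parse tree:
Each of the 7 symbol leaves contributes 0 ε-transitions.
  010 = 2 ε-transitions
  (010)* = 6 ε-transitions
  (010)*0 = 7 ε-transitions
  ((010)*0)* = 11 ε-transitions
  0|1 = 4 ε-transitions
  1((010)*0)*(0|1) = 17 ε-transitions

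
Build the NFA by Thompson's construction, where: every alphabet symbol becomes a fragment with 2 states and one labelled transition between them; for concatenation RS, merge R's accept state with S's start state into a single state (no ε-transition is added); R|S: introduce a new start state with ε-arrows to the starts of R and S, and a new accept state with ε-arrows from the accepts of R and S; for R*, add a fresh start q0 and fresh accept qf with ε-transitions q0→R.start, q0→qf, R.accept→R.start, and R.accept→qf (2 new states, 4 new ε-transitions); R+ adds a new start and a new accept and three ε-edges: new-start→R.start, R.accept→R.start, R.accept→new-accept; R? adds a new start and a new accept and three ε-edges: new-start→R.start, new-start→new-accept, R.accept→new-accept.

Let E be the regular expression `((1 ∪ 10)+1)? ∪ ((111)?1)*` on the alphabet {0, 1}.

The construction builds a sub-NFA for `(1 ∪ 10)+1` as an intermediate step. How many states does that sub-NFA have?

Fragment for `(1 ∪ 10)+1`:
Each of the 4 symbol leaves contributes a 2-state fragment.
  10 : 3 states
  1 ∪ 10 : 7 states
  (1 ∪ 10)+ : 9 states
  (1 ∪ 10)+1 : 10 states

10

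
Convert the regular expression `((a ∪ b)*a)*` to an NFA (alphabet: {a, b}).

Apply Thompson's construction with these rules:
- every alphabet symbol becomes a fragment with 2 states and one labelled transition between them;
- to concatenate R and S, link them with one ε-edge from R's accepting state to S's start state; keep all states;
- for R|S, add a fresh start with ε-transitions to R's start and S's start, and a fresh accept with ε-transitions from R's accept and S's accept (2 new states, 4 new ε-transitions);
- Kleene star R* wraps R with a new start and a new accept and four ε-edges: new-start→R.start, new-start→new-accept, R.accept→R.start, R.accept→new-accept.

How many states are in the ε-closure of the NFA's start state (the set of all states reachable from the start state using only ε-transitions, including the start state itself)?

Work bottom-up. For each fragment F, track |ε-closure(F.start)| and whether F's accept lies in that closure (i.e. whether F accepts ε). A single-symbol fragment has closure size 1 and does not accept ε.
  a ∪ b → |ε-closure| = 1 + 1 + 1 = 3 (the new accept is not ε-reachable since no branch accepts ε)
  (a ∪ b)* → new start has ε-edges to the inner start and to the new accept, so |ε-closure| = 2 + 3 = 5
  (a ∪ b)*a → |ε-closure| = 5 + 1 = 6 (closure spills across the concat boundary because the left factor accepts ε)
  ((a ∪ b)*a)* → |ε-closure| = 1 (new start) + 6 (body) + 1 (new accept) = 8

8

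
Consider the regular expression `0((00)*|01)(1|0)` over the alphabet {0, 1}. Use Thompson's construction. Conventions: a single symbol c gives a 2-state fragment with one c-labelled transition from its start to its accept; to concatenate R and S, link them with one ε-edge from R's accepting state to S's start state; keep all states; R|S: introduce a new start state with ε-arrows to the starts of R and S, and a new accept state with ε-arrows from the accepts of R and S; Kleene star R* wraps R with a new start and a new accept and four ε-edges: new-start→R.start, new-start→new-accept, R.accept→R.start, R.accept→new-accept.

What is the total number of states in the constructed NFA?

Recursing over subexpressions:
Each of the 7 symbol leaves contributes a 2-state fragment.
  00 → 4 states
  (00)* → 6 states
  01 → 4 states
  (00)*|01 → 12 states
  1|0 → 6 states
  0((00)*|01)(1|0) → 20 states

20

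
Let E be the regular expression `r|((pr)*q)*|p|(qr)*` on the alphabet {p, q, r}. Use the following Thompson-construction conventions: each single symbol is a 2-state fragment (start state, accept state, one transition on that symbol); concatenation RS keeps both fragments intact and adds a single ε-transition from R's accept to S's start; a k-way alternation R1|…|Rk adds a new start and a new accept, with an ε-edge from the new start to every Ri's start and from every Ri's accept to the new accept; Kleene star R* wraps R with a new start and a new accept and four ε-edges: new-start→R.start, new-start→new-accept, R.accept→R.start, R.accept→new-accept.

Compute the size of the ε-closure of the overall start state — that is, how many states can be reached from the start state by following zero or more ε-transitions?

Let C(F) = |ε-closure(F.start)| within fragment F, and note whether F accepts ε. Symbol fragments have C = 1 and do not accept ε. Then:
  pr → same as the first factor's closure: |ε-closure| = 1
  (pr)* → |ε-closure| = 1 (new start) + 1 (body) + 1 (new accept) = 3
  (pr)*q → the left operand accepts ε, so the closure extends into the next operand (via the concat ε-link); |ε-closure| = 3 + 1 = 4
  ((pr)*q)* → new start has ε-edges to the inner start and to the new accept, so |ε-closure| = 2 + 4 = 6
  qr → |ε-closure| equals the left operand's closure size = 1 (its accept is not ε-reachable, so the closure stops there)
  (qr)* → |ε-closure| = 1 (new start) + 1 (body) + 1 (new accept) = 3
  r|((pr)*q)*|p|(qr)* → new start ε-reaches every alternative's start; at least one alternative accepts ε, so the union's new accept is reached too: |ε-closure| = 1 + 1 + 6 + 1 + 3 + 1 = 13

13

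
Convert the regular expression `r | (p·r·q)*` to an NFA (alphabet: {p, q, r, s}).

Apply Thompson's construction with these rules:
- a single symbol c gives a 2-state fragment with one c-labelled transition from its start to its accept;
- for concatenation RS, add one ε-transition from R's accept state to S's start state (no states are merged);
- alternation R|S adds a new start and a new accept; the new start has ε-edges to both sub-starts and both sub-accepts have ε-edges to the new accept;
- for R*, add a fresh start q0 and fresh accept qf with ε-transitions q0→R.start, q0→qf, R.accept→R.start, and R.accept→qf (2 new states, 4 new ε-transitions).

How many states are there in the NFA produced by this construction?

12

By structural recursion:
Each of the 4 symbol leaves contributes a 2-state fragment.
  p·r·q → 6 states
  (p·r·q)* → 8 states
  r | (p·r·q)* → 12 states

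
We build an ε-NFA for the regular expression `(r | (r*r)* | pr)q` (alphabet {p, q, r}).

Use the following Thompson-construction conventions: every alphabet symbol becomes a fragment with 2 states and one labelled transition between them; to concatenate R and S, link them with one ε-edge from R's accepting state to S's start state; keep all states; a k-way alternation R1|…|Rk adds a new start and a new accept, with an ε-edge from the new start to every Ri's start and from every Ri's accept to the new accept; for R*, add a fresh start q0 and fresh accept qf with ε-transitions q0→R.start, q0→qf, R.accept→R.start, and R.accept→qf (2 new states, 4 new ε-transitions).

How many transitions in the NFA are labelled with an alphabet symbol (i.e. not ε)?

6

Building bottom-up:
Each of the 6 symbol leaves contributes exactly 1 symbol transition.
  r* = 1 symbol transition
  r*r = 2 symbol transitions
  (r*r)* = 2 symbol transitions
  pr = 2 symbol transitions
  r | (r*r)* | pr = 5 symbol transitions
  (r | (r*r)* | pr)q = 6 symbol transitions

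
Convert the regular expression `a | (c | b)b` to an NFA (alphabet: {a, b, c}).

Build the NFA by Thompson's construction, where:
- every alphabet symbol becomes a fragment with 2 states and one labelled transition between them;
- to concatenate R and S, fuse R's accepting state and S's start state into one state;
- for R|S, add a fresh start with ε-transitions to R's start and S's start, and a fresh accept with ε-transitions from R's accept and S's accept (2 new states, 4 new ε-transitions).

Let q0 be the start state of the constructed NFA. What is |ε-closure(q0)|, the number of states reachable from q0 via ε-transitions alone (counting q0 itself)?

5

Let C(F) = |ε-closure(F.start)| within fragment F, and note whether F accepts ε. Symbol fragments have C = 1 and do not accept ε. Then:
  c | b — C = 1 + 1 + 1 = 3 (the new accept is not ε-reachable since no branch accepts ε)
  (c | b)b — same as the first factor's closure: C = 3
  a | (c | b)b — C = 1 + 1 + 3 = 5 (the new accept is not ε-reachable since no branch accepts ε)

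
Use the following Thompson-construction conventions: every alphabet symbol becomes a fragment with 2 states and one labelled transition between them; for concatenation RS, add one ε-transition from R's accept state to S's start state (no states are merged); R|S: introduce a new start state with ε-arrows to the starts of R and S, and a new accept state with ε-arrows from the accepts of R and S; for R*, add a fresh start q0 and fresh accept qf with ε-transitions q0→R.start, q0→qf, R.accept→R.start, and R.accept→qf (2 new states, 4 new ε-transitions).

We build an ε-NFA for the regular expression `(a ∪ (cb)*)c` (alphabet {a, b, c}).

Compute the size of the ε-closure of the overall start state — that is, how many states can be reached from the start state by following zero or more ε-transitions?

Compute the ε-closure size of each fragment's start state recursively; a symbol fragment's start has no outgoing ε-edge, so its closure is just itself (size 1).
  cb — |closure| equals the left operand's closure size = 1 (its accept is not ε-reachable, so the closure stops there)
  (cb)* — new start has ε-edges to the inner start and to the new accept, so |closure| = 2 + 1 = 3
  a ∪ (cb)* — new start ε-reaches every alternative's start; at least one alternative accepts ε, so the union's new accept is reached too: |closure| = 1 + 1 + 3 + 1 = 6
  (a ∪ (cb)*)c — |closure| = 6 + 1 = 7 (closure spills across the concat boundary because the left factor accepts ε)

7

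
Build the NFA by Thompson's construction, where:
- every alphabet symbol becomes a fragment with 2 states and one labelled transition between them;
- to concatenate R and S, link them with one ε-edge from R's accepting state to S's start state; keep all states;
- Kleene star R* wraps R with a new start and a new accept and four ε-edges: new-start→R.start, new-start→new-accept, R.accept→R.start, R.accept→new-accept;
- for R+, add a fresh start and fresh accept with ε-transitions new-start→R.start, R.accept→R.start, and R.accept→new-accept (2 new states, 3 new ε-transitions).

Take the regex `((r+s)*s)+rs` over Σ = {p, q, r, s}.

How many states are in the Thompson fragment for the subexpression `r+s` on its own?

Fragment for `r+s`:
Each of the 2 symbol leaves contributes a 2-state fragment.
  r+ = 4 states
  r+s = 6 states

6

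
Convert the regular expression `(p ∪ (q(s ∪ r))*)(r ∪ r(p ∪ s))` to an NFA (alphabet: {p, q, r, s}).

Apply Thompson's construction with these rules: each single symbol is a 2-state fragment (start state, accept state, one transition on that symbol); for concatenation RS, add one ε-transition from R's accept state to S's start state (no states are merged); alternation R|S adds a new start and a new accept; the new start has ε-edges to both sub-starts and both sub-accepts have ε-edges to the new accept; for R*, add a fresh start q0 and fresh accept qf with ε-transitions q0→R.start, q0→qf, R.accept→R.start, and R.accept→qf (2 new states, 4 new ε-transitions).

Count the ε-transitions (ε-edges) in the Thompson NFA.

Bottom-up over the parse tree:
Each of the 8 symbol leaves contributes 0 ε-transitions.
  s ∪ r → 4 ε-transitions
  q(s ∪ r) → 5 ε-transitions
  (q(s ∪ r))* → 9 ε-transitions
  p ∪ (q(s ∪ r))* → 13 ε-transitions
  p ∪ s → 4 ε-transitions
  r(p ∪ s) → 5 ε-transitions
  r ∪ r(p ∪ s) → 9 ε-transitions
  (p ∪ (q(s ∪ r))*)(r ∪ r(p ∪ s)) → 23 ε-transitions

23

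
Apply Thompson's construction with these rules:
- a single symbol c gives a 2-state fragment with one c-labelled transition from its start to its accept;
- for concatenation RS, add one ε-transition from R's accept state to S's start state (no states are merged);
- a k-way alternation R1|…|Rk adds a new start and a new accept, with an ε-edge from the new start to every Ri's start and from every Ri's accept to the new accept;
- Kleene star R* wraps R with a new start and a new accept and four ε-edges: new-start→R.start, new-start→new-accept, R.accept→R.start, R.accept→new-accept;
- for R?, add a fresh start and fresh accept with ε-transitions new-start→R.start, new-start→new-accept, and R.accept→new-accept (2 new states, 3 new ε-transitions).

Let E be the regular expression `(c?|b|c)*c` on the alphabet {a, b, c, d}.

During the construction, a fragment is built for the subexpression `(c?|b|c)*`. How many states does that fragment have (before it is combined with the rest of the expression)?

12

Fragment for `(c?|b|c)*`:
Each of the 3 symbol leaves contributes a 2-state fragment.
  c? : 4 states
  c?|b|c : 10 states
  (c?|b|c)* : 12 states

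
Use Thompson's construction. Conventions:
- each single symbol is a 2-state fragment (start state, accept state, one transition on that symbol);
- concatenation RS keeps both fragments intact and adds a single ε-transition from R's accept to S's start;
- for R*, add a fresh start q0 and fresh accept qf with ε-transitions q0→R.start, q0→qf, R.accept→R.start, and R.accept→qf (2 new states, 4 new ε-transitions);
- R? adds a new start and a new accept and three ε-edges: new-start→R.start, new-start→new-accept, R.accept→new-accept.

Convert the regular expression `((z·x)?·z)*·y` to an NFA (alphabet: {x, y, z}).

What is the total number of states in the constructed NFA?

Recursing over subexpressions:
Each of the 4 symbol leaves contributes a 2-state fragment.
  z·x — 4 states
  (z·x)? — 6 states
  (z·x)?·z — 8 states
  ((z·x)?·z)* — 10 states
  ((z·x)?·z)*·y — 12 states

12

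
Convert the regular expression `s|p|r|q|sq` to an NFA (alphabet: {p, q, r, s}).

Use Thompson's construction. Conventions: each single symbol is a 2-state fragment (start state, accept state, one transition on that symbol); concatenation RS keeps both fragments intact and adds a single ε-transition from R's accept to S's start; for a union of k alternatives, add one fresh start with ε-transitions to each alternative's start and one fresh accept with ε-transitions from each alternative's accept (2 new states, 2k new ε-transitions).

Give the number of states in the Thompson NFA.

14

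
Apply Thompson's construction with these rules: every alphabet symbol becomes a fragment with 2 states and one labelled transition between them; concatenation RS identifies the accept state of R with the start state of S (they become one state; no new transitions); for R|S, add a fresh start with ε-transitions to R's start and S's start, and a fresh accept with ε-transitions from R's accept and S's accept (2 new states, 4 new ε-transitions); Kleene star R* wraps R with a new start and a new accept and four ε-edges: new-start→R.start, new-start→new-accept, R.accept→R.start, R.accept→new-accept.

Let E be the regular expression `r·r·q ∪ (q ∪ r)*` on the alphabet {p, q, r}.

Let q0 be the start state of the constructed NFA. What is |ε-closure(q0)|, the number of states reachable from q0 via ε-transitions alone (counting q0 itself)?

8

Work bottom-up. For each fragment F, track |ε-closure(F.start)| and whether F's accept lies in that closure (i.e. whether F accepts ε). A single-symbol fragment has closure size 1 and does not accept ε.
  r·r·q : |ε-closure| equals the left operand's closure size = 1 (its accept is not ε-reachable, so the closure stops there)
  q ∪ r : new start ε-reaches every alternative's start; none of them accept ε, so the new accept is not reached: |ε-closure| = 1 + 1 + 1 = 3
  (q ∪ r)* : |ε-closure| = 1 (new start) + 3 (body) + 1 (new accept) = 5
  r·r·q ∪ (q ∪ r)* : new start ε-reaches every alternative's start; at least one alternative accepts ε, so the union's new accept is reached too: |ε-closure| = 1 + 1 + 5 + 1 = 8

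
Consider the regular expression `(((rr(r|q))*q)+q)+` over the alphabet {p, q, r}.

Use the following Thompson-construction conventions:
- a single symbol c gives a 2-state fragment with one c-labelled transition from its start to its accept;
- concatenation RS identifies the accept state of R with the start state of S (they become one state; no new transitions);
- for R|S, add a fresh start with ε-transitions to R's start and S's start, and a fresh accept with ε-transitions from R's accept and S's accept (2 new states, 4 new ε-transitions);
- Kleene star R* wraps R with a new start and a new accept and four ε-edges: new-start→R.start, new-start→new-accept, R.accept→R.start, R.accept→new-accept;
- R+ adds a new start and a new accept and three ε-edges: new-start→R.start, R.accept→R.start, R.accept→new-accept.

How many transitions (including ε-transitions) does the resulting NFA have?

20

Per subexpression:
Each of the 6 symbol leaves contributes 1 transition (1 symbol, 0 ε).
  r|q — 6 transitions (2 symbol, 4 ε)
  rr(r|q) — 8 transitions (4 symbol, 4 ε)
  (rr(r|q))* — 12 transitions (4 symbol, 8 ε)
  (rr(r|q))*q — 13 transitions (5 symbol, 8 ε)
  ((rr(r|q))*q)+ — 16 transitions (5 symbol, 11 ε)
  ((rr(r|q))*q)+q — 17 transitions (6 symbol, 11 ε)
  (((rr(r|q))*q)+q)+ — 20 transitions (6 symbol, 14 ε)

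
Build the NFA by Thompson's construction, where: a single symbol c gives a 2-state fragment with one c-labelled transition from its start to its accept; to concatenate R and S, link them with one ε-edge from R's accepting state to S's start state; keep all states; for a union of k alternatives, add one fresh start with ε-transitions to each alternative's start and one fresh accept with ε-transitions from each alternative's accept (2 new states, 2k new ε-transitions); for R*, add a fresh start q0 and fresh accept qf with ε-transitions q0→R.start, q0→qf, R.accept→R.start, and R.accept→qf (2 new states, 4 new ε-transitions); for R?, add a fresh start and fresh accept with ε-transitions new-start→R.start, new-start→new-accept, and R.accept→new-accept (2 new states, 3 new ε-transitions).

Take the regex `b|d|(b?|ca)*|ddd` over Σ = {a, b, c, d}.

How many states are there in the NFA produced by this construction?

Recursing over subexpressions:
Each of the 8 symbol leaves contributes a 2-state fragment.
  b? — 4 states
  ca — 4 states
  b?|ca — 10 states
  (b?|ca)* — 12 states
  ddd — 6 states
  b|d|(b?|ca)*|ddd — 24 states

24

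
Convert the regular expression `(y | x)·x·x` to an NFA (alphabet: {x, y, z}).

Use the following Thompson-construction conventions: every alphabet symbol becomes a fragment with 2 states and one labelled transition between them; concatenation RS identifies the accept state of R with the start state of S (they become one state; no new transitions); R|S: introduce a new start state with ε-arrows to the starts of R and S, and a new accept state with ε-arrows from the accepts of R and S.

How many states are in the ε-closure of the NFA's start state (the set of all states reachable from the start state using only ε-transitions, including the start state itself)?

Let C(F) = |ε-closure(F.start)| within fragment F, and note whether F accepts ε. Symbol fragments have C = 1 and do not accept ε. Then:
  y | x : new start ε-reaches every alternative's start; none of them accept ε, so the new accept is not reached: |ε-closure| = 1 + 1 + 1 = 3
  (y | x)·x·x : |ε-closure| equals the left operand's closure size = 3 (its accept is not ε-reachable, so the closure stops there)

3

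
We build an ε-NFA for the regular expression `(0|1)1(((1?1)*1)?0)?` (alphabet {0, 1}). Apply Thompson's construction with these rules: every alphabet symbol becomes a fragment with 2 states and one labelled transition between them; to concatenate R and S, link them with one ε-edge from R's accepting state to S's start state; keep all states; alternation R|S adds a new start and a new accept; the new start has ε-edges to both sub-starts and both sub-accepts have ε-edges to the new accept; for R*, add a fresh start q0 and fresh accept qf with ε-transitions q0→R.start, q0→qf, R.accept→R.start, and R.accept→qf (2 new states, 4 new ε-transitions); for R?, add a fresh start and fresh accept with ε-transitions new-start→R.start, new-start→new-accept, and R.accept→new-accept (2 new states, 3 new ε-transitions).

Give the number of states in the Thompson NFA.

Per subexpression:
Each of the 7 symbol leaves contributes a 2-state fragment.
  0|1 → 6 states
  1? → 4 states
  1?1 → 6 states
  (1?1)* → 8 states
  (1?1)*1 → 10 states
  ((1?1)*1)? → 12 states
  ((1?1)*1)?0 → 14 states
  (((1?1)*1)?0)? → 16 states
  (0|1)1(((1?1)*1)?0)? → 24 states

24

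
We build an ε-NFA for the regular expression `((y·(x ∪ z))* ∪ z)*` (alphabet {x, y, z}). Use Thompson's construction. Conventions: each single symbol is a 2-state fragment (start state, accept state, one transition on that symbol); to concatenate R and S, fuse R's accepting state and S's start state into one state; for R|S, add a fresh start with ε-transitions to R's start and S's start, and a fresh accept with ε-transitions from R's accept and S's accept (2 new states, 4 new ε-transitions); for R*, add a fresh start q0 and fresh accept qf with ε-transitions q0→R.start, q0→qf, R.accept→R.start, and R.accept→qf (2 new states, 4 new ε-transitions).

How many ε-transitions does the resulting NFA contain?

16

Recursing over subexpressions:
Each of the 4 symbol leaves contributes 0 ε-transitions.
  x ∪ z — 4 ε-transitions
  y·(x ∪ z) — 4 ε-transitions
  (y·(x ∪ z))* — 8 ε-transitions
  (y·(x ∪ z))* ∪ z — 12 ε-transitions
  ((y·(x ∪ z))* ∪ z)* — 16 ε-transitions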